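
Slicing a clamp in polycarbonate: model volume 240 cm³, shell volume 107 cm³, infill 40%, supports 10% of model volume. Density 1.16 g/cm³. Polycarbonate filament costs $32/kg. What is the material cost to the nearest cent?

Volume inside the shell: 240 − 107 → 133 cm³.
Infill volume = 0.40 × 133 = 53.2 cm³.
Support = 0.10 × 240 = 24 cm³.
Total extruded = 107 + 53.2 + 24 = 184.2 cm³.
Mass: 184.2 × 1.16 → 213.672 g.
Cost = 213.672 g / 1000 × $32/kg = $6.84.

$6.84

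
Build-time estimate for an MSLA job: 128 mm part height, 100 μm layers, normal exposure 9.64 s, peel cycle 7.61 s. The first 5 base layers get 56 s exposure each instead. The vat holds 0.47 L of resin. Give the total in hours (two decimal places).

6.20 hours

Layers = ⌈128/0.1⌉ = 1280.
Base layers = 5 × (56 + 7.61), so 318.05 s.
Remaining layers: 1275 × (9.64 + 7.61) → 21993.75 s.
Sum: 318.05 + 21993.75 = 22311.8 s → 6.20 hours.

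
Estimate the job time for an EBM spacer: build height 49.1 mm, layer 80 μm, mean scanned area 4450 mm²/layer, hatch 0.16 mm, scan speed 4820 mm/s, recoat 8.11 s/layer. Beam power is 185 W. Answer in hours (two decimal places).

2.37 hours

Number of layers: 49.1 / 0.08 → 614 (rounded up).
Scan path per layer: 4450 / 0.16 → 27812.5 mm.
Beam time per layer = 27812.5 / 4820 = 5.7702 s.
Per-layer time = 5.7702 + 8.11 = 13.8802 s.
614 layers × 13.8802 s/layer = 8522.4428 s, i.e. 2.37 hours.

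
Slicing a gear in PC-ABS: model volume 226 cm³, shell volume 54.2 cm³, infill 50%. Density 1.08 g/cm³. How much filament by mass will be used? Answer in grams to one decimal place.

Interior volume = 226 − 54.2, so 171.8 cm³.
Infill volume: 0.50 × 171.8 → 85.9 cm³.
Deposited volume = 54.2 + 85.9 = 140.1 cm³.
Mass = 140.1 × 1.08, so 151.308 g.

151.3 g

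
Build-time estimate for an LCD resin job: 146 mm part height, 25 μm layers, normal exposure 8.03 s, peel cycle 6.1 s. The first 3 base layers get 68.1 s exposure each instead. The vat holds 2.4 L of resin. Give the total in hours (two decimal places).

22.97 hours

Layer count = ceil(146 / 0.025) = 5840.
Base layers = 3 × (68.1 + 6.1) = 222.6 s.
Normal layers = 5837 × (8.03 + 6.1) = 82476.81 s.
Sum: 222.6 + 82476.81 = 82699.41 s → 22.97 hours.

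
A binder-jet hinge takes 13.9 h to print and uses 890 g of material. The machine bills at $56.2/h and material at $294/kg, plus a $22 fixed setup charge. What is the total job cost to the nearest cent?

$1064.84

Time charge: 56.2 × 13.9 → $781.18.
Feedstock cost = 294 × 890/1000, so $261.66.
Adding setup: 781.18 + 261.66 + 22 → $1064.84.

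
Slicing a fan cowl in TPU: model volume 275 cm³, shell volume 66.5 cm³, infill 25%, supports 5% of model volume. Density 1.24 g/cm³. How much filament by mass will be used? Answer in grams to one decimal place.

Volume inside the shell: 275 − 66.5 → 208.5 cm³.
Deposited infill = 0.25 × 208.5, so 52.125 cm³.
Support = 0.05 × 275 = 13.75 cm³.
Deposited volume: 66.5 + 52.125 + 13.75 → 132.375 cm³.
Mass = 132.375 × 1.24, so 164.145 g.

164.1 g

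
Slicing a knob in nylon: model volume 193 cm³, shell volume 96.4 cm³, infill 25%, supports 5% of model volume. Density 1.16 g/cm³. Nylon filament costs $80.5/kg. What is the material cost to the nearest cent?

Infill region = 193 − 96.4, so 96.6 cm³.
Infill deposited = 0.25 × 96.6, so 24.15 cm³.
Support = 0.05 × 193 = 9.65 cm³.
Total printed volume = 96.4 + 24.15 + 9.65, so 130.2 cm³.
Mass = 130.2 × 1.16, so 151.032 g.
Cost = 151.032 g / 1000 × $80.5/kg = $12.16.

$12.16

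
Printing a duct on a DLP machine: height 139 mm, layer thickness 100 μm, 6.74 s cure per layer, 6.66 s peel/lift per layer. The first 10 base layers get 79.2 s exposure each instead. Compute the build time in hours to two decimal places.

Number of layers: 139 / 0.1 → 1390 (rounded up).
Burn-in layers = 10 × (79.2 + 6.66) = 858.6 s.
Normal layers = 1380 × (6.74 + 6.66) = 18492 s.
Sum: 858.6 + 18492 = 19350.6 s → 5.38 hours.

5.38 hours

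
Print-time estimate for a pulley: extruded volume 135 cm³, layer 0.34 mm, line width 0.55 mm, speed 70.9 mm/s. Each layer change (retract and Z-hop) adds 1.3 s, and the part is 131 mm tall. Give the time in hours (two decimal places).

Extrusion cross-section = 0.34 × 0.55 = 0.187 mm².
Path length: 135000 mm³ / 0.187 mm² → 721925.1 mm.
Print-move time = 721925.1 / 70.9 = 10182.3 s.
Number of layers: 131 / 0.34 → 386 (rounded up).
Layer-change overhead = 386 × 1.3, so 501.8 s.
Total = 10182.3 + 501.8 = 10684.1 s = 2.97 hours.

2.97 hours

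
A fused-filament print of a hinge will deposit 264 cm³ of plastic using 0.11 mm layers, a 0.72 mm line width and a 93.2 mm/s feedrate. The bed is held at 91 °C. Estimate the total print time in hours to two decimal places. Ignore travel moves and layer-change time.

Extrusion cross-section: 0.11 × 0.72 → 0.0792 mm².
Total extruded path = 264000/0.0792 = 3333333.3 mm.
Print-move time: 3333333.3 / 93.2 → 35765.4 s.
Converting: 35765.4 s = 9.93 hours.

9.93 hours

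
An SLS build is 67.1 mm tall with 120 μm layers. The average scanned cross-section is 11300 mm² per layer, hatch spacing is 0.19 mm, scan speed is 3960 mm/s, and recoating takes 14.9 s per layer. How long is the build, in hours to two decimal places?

Layers = ⌈67.1/0.12⌉ = 560.
Per-layer scan distance = 11300 / 0.19, so 59473.7 mm.
Scan time per layer = 59473.7 / 3960 = 15.0186 s.
Per-layer time = 15.0186 + 14.9 = 29.9186 s.
560 layers × 29.9186 s/layer = 16754.416 s, i.e. 4.65 hours.

4.65 hours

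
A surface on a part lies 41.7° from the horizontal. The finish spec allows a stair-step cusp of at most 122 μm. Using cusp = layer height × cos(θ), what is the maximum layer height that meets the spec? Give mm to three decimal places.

0.163 mm

Layer height = cusp / cos(41.7°) = 0.122 / 0.7466 = 0.163 mm.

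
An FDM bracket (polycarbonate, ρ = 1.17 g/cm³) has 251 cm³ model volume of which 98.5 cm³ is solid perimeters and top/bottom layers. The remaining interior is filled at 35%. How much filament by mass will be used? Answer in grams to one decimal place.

Interior volume = 251 − 98.5 = 152.5 cm³.
Infill volume = 0.35 × 152.5 = 53.375 cm³.
Total printed volume = 98.5 + 53.375 = 151.875 cm³.
Mass = 151.875 × 1.17, so 177.69375 g.

177.7 g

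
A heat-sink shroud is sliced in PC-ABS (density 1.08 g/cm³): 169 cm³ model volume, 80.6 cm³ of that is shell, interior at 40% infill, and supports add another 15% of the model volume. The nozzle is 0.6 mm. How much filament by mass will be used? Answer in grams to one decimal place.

Infill region = 169 − 80.6, so 88.4 cm³.
Infill volume = 0.40 × 88.4 = 35.36 cm³.
Support = 0.15 × 169 = 25.35 cm³.
Deposited volume = 80.6 + 35.36 + 25.35 = 141.31 cm³.
Mass: 141.31 × 1.08 → 152.6148 g.

152.6 g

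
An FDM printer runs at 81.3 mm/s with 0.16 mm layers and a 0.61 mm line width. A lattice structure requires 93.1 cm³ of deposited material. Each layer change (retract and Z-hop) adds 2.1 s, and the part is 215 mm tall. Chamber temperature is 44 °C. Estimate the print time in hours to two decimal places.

4.04 hours

Extrusion cross-section: 0.16 × 0.61 → 0.0976 mm².
Toolpath length = 93.1 cm³ / 0.0976 mm² = 93100 / 0.0976 = 953893.4 mm.
Extrusion time = 953893.4 / 81.3, so 11733 s.
Layers = ⌈215/0.16⌉ = 1344.
Z-hop total = 1344 × 2.1 = 2822.4 s.
Altogether 11733 + 2822.4 = 14555.4 s, i.e. 4.04 hours.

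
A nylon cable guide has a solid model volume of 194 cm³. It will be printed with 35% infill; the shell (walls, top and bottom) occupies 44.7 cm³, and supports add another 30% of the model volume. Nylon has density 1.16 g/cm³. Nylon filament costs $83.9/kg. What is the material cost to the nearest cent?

$15.10

Infill region: 194 − 44.7 → 149.3 cm³.
Infill deposited = 0.35 × 149.3 = 52.255 cm³.
Support = 0.30 × 194 = 58.2 cm³.
Total printed volume = 44.7 + 52.255 + 58.2, so 155.155 cm³.
Mass = 155.155 × 1.16 = 179.9798 g.
At $83.9/kg: 179.9798/1000 × 83.9 = $15.10.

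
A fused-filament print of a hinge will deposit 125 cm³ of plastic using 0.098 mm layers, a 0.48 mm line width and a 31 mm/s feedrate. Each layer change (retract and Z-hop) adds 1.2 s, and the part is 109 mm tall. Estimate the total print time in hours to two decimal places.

Line area = 0.098 × 0.48, so 0.04704 mm².
Toolpath length = 125 cm³ / 0.04704 mm² = 125000 / 0.04704 = 2657312.9 mm.
Time extruding: 2657312.9 / 31 → 85719.8 s.
Layer count = ceil(109 / 0.098) = 1113.
Non-print overhead = 1113 × 1.2, so 1335.6 s.
Altogether 85719.8 + 1335.6 = 87055.4 s, i.e. 24.18 hours.

24.18 hours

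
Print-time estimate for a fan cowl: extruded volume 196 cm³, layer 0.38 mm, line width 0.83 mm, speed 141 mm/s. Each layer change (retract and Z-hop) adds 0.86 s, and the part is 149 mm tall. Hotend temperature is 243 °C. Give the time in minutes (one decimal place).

79.1 minutes

Line area = 0.38 × 0.83, so 0.3154 mm².
Path length: 196000 mm³ / 0.3154 mm² → 621433.1 mm.
Print-move time: 621433.1 / 141 → 4407.3 s.
Layers = ⌈149/0.38⌉ = 393.
Non-print overhead = 393 × 0.86 = 337.98 s.
Altogether 4407.3 + 337.98 = 4745.28 s, i.e. 79.1 minutes.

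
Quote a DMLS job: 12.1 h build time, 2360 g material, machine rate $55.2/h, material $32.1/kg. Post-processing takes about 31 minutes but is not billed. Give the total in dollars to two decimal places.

$743.68

Time charge = 55.2 × 12.1, so $667.92.
Material cost = 32.1 × 2360/1000 = $75.756.
Total = 667.92 + 75.756 = 743.676 ≈ $743.68.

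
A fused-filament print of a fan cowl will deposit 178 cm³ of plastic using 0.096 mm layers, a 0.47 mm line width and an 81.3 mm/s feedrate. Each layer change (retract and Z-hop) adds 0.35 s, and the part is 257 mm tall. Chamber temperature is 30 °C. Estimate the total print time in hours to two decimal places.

13.74 hours

Line area = 0.096 × 0.47 = 0.04512 mm².
Path length: 178000 mm³ / 0.04512 mm² → 3945035.5 mm.
Extrusion time = 3945035.5 / 81.3, so 48524.4 s.
Number of layers: 257 / 0.096 → 2678 (rounded up).
Layer-change overhead = 2678 × 0.35, so 937.3 s.
Total = 48524.4 + 937.3 = 49461.7 s = 13.74 hours.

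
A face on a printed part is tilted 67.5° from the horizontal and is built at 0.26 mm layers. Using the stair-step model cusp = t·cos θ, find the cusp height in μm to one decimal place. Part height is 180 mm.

h_c = t·cos θ = 0.26 × 0.3827 = 0.099502 mm (99.5 μm).

99.5 μm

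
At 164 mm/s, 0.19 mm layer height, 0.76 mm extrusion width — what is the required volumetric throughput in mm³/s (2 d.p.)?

A = 0.19 × 0.76, so 0.1444 mm².
Volumetric flow = 164 × 0.1444 = 23.68 mm³/s.

23.68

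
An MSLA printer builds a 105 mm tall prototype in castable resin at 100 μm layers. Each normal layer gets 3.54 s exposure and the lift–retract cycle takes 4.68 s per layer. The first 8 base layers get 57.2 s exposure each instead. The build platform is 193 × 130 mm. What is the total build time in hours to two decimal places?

2.52 hours

Layer count = ceil(105 / 0.1) = 1050.
Burn-in layers = 8 × (57.2 + 4.68) = 495.04 s.
Regular layers = 1042 × (3.54 + 4.68), so 8565.24 s.
Total = 495.04 + 8565.24 = 9060.28 s = 2.52 hours.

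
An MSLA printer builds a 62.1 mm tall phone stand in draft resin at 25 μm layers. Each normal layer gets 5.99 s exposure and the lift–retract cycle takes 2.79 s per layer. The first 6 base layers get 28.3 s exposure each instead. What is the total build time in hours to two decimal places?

Layers = ⌈62.1/0.025⌉ = 2484.
Base layers: 6 × (28.3 + 2.79) → 186.54 s.
Regular layers = 2478 × (5.99 + 2.79) = 21756.84 s.
Total = 186.54 + 21756.84 = 21943.38 s = 6.10 hours.

6.10 hours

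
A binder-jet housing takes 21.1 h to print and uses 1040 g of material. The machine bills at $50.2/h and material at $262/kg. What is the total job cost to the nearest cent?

Machine cost = 50.2 × 21.1, so $1059.22.
Material cost: 262 × 1040/1000 → $272.48.
Job cost: 1059.22 + 272.48 = $1331.70.

$1331.70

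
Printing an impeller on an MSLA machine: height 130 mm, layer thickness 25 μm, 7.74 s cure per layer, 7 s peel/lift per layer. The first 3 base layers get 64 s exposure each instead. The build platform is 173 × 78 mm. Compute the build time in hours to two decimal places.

Layer count = ceil(130 / 0.025) = 5200.
Base layers: 3 × (64 + 7) → 213 s.
Remaining layers = 5197 × (7.74 + 7), so 76603.78 s.
Total = 213 + 76603.78 = 76816.78 s = 21.34 hours.

21.34 hours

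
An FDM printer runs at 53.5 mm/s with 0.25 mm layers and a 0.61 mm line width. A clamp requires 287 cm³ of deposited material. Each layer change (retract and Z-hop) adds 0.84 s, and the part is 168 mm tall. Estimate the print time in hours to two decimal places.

Bead cross-section = 0.25 × 0.61 = 0.1525 mm².
Path length: 287000 mm³ / 0.1525 mm² → 1881967.2 mm.
Time extruding = 1881967.2 / 53.5, so 35177 s.
Layers = ⌈168/0.25⌉ = 672.
Non-print overhead = 672 × 0.84, so 564.48 s.
Altogether 35177 + 564.48 = 35741.48 s, i.e. 9.93 hours.

9.93 hours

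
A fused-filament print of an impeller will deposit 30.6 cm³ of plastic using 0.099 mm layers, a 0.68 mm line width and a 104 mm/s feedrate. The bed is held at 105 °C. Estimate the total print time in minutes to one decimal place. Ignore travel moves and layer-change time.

Line area = 0.099 × 0.68, so 0.06732 mm².
Total extruded path = 30600/0.06732 = 454545.5 mm.
Extrusion time = 454545.5 / 104 = 4370.6 s.
4370.6 s = 72.8 minutes.

72.8 minutes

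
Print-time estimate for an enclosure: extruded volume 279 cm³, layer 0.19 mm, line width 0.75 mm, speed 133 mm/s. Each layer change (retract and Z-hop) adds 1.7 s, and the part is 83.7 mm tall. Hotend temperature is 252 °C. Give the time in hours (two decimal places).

Extrusion cross-section = 0.19 × 0.75, so 0.1425 mm².
Toolpath length = 279 cm³ / 0.1425 mm² = 279000 / 0.1425 = 1957894.7 mm.
Time extruding = 1957894.7 / 133, so 14721 s.
Layer count = ceil(83.7 / 0.19) = 441.
Z-hop total = 441 × 1.7, so 749.7 s.
Altogether 14721 + 749.7 = 15470.7 s, i.e. 4.30 hours.

4.30 hours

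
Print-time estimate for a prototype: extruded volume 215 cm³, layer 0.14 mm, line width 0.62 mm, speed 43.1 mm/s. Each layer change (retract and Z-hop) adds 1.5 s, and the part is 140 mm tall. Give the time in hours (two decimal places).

Extrusion cross-section: 0.14 × 0.62 → 0.0868 mm².
Total extruded path = 215000/0.0868 = 2476958.5 mm.
Print-move time: 2476958.5 / 43.1 → 57470 s.
Number of layers: 140 / 0.14 → 1000 (rounded up).
Non-print overhead: 1000 × 1.5 → 1500 s.
Total = 57470 + 1500 = 58970 s = 16.38 hours.

16.38 hours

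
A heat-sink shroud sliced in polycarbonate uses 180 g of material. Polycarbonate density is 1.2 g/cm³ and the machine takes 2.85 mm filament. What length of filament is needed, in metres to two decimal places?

23.51 m

Volume = 180 g / 1.2 g·cm⁻³ = 150 cm³ = 150000 mm³.
A = π r² = π × 1.425² = 6.3794 mm².
Length = 150000 / 6.3794 = 23513.18 mm = 23.51 m.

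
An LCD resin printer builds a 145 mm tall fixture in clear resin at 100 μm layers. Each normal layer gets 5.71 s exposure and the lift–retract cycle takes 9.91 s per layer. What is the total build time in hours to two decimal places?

6.29 hours

Layer count = ceil(145 / 0.1) = 1450.
Per-layer time = 5.71 + 9.91, so 15.62 s.
Total = 1450 × 15.62 = 22649 s = 6.29 hours.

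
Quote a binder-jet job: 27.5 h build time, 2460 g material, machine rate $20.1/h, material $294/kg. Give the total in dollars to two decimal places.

Time charge: 20.1 × 27.5 → $552.75.
Feedstock cost = 294 × 2460/1000 = $723.24.
Job cost: 552.75 + 723.24 = $1275.99.

$1275.99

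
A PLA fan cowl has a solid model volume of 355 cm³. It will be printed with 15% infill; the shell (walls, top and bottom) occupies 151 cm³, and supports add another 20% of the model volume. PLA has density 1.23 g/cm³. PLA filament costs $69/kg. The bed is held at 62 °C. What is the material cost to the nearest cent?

Interior volume = 355 − 151, so 204 cm³.
Infill deposited: 0.15 × 204 → 30.6 cm³.
Support: 0.20 × 355 → 71 cm³.
Total printed volume = 151 + 30.6 + 71, so 252.6 cm³.
Mass: 252.6 × 1.23 → 310.698 g.
Cost = 310.698 g / 1000 × $69/kg = $21.44.

$21.44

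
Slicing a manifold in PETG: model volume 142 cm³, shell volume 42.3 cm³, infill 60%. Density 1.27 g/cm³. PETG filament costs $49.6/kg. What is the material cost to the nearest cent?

$6.43

Volume inside the shell: 142 − 42.3 → 99.7 cm³.
Deposited infill: 0.60 × 99.7 → 59.82 cm³.
Total extruded: 42.3 + 59.82 → 102.12 cm³.
Mass: 102.12 × 1.27 → 129.6924 g.
At $49.6/kg: 129.6924/1000 × 49.6 = $6.43.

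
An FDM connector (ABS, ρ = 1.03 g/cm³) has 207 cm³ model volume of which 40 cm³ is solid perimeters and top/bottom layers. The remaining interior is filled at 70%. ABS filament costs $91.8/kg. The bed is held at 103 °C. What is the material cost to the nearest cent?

Interior volume: 207 − 40 → 167 cm³.
Deposited infill = 0.70 × 167 = 116.9 cm³.
Deposited volume = 40 + 116.9, so 156.9 cm³.
Mass = 156.9 × 1.03 = 161.607 g.
At $91.8/kg: 161.607/1000 × 91.8 = $14.84.

$14.84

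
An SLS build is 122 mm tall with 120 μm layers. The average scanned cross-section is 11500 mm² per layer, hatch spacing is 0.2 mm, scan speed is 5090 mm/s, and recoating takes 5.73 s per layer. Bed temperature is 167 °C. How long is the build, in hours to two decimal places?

Number of layers: 122 / 0.12 → 1017 (rounded up).
Per-layer scan distance: 11500 / 0.2 → 57500 mm.
Per-layer scan time = 57500 / 5090 = 11.2967 s.
Per-layer time = 11.2967 + 5.73 = 17.0267 s.
Total: 1017 × 17.0267 s = 17316.1539 s → 4.81 hours.

4.81 hours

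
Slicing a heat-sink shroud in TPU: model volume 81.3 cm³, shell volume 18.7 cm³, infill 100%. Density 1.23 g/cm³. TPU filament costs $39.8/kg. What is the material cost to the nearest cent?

Interior volume = 81.3 − 18.7 = 62.6 cm³.
Infill volume = 1.00 × 62.6 = 62.6 cm³.
Total extruded = 18.7 + 62.6, so 81.3 cm³.
Mass = 81.3 × 1.23, so 99.999 g.
At $39.8/kg: 99.999/1000 × 39.8 = $3.98.

$3.98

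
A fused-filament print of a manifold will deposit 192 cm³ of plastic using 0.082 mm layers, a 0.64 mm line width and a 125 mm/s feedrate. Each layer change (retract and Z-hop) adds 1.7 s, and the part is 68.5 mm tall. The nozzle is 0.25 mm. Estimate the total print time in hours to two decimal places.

8.52 hours

Extrusion cross-section: 0.082 × 0.64 → 0.05248 mm².
Path length: 192000 mm³ / 0.05248 mm² → 3658536.6 mm.
Print-move time = 3658536.6 / 125 = 29268.3 s.
Layer count = ceil(68.5 / 0.082) = 836.
Z-hop total = 836 × 1.7 = 1421.2 s.
Altogether 29268.3 + 1421.2 = 30689.5 s, i.e. 8.52 hours.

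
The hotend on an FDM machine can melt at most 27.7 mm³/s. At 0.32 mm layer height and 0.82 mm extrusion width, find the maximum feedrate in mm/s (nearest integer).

A = 0.32 × 0.82 = 0.2624 mm².
Max speed = 27.7 / 0.2624 = 105.56 ≈ 106 mm/s.

106 mm/s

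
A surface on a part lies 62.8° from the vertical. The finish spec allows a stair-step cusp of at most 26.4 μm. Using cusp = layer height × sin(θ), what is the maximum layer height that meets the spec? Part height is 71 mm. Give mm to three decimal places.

t = h_c / sin θ = 0.0264 / 0.8894 = 0.030 mm.

0.030 mm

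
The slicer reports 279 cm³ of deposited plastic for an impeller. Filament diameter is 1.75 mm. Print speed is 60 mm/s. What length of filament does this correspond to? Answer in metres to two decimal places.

115.99 m

Filament cross-section = π × (1.75/2)² = 2.4053 mm².
L = 279000 mm³ / 2.4053 mm² = 115993.85 mm, i.e. 115.99 m.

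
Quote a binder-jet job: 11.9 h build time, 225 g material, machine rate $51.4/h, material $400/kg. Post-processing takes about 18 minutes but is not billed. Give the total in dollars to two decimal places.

$701.66

Time charge = 51.4 × 11.9, so $611.66.
Material charge = 400 × 225/1000, so $90.00.
Total = 611.66 + 90.00 = $701.66.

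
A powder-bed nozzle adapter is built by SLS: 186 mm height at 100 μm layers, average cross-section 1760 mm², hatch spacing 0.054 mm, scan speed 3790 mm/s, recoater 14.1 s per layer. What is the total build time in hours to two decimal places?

Layers = ⌈186/0.1⌉ = 1860.
Per-layer scan distance = 1760 / 0.054 = 32592.6 mm.
Scan time per layer: 32592.6 / 3790 → 8.5996 s.
Per-layer time = 8.5996 + 14.1, so 22.6996 s.
Total: 1860 × 22.6996 s = 42221.256 s → 11.73 hours.

11.73 hours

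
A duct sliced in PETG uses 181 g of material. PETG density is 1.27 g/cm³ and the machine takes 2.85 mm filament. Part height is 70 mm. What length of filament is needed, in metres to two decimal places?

Extruded volume: 181/1.27 = 142.5197 cm³ (142519.7 mm³).
A = π r² = π × 1.425² = 6.3794 mm².
Length = 142519.7 / 6.3794 = 22340.61 mm = 22.34 m.

22.34 m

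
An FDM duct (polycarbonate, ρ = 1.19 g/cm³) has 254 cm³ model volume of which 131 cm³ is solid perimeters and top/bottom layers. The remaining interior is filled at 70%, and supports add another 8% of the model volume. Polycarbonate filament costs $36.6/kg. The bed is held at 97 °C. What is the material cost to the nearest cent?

Volume inside the shell = 254 − 131, so 123 cm³.
Deposited infill = 0.70 × 123 = 86.1 cm³.
Support = 0.08 × 254, so 20.32 cm³.
Total printed volume = 131 + 86.1 + 20.32, so 237.42 cm³.
Mass: 237.42 × 1.19 → 282.5298 g.
At $36.6/kg: 282.5298/1000 × 36.6 = $10.34.

$10.34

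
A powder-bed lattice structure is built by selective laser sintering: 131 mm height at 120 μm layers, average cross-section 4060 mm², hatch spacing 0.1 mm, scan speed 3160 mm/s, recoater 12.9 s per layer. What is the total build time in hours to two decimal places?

7.81 hours

Layer count = ceil(131 / 0.12) = 1092.
Hatch length per layer = 4060 / 0.1 = 40600 mm.
Scan time per layer = 40600 / 3160, so 12.8481 s.
Per-layer time: 12.8481 + 12.9 → 25.7481 s.
1092 layers × 25.7481 s/layer = 28116.9252 s, i.e. 7.81 hours.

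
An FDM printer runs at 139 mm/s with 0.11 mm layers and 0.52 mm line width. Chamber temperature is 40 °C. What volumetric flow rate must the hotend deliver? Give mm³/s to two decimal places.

Extrusion cross-section = 0.11 × 0.52 = 0.0572 mm².
Q = v·A = 139 × 0.0572 = 7.95 mm³/s.

7.95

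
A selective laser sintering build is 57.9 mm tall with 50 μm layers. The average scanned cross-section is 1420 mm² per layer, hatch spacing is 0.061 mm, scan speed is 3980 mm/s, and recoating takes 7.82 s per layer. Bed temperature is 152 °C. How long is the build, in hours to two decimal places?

4.40 hours

Number of layers: 57.9 / 0.05 → 1158 (rounded up).
Scan path per layer = 1420 / 0.061, so 23278.7 mm.
Scan time per layer = 23278.7 / 3980 = 5.8489 s.
Layer cycle = 5.8489 + 7.82, so 13.6689 s.
Build time = 1158 × 13.6689 = 15828.5862 s = 4.40 hours.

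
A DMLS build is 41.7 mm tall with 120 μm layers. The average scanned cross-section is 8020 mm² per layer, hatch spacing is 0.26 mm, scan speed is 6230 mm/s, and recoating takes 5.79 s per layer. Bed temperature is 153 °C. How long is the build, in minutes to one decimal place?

62.3 minutes

Number of layers: 41.7 / 0.12 → 348 (rounded up).
Hatch length per layer = 8020 / 0.26 = 30846.2 mm.
Per-layer scan time = 30846.2 / 6230, so 4.9512 s.
Time per layer = 4.9512 + 5.79 = 10.7412 s.
348 layers × 10.7412 s/layer = 3737.9376 s, i.e. 62.3 minutes.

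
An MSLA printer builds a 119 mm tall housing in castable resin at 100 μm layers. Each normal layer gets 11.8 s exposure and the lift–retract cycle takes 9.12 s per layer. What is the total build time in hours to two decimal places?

Layer count = ceil(119 / 0.1) = 1190.
Per-layer time: 11.8 + 9.12 → 20.92 s.
Build time: 1190 × 20.92 s = 24894.8 s, i.e. 6.92 hours.

6.92 hours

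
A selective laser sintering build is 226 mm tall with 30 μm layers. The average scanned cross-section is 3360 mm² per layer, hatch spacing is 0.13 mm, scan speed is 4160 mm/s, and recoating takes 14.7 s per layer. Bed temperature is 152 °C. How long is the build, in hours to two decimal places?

Number of layers: 226 / 0.03 → 7534 (rounded up).
Scan path per layer = 3360 / 0.13, so 25846.2 mm.
Laser time per layer = 25846.2 / 4160, so 6.213 s.
Layer cycle = 6.213 + 14.7, so 20.913 s.
Build time = 7534 × 20.913 = 157558.542 s = 43.77 hours.

43.77 hours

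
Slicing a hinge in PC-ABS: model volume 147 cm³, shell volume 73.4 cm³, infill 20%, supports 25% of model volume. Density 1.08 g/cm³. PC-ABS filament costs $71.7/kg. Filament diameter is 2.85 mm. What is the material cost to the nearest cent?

$9.67

Infill region = 147 − 73.4 = 73.6 cm³.
Infill volume = 0.20 × 73.6 = 14.72 cm³.
Support = 0.25 × 147 = 36.75 cm³.
Deposited volume = 73.4 + 14.72 + 36.75 = 124.87 cm³.
Mass: 124.87 × 1.08 → 134.8596 g.
At $71.7/kg: 134.8596/1000 × 71.7 = $9.67.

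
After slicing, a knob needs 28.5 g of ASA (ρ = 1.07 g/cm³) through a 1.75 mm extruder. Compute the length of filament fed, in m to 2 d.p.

Extruded volume: 28.5/1.07 = 26.6355 cm³ (26635.5 mm³).
Cross-section of 1.75 mm filament: π·(1.75/2)² = 2.4053 mm².
L = V/A = 26635.5/2.4053 = 11073.67 mm → 11.07 m.

11.07 m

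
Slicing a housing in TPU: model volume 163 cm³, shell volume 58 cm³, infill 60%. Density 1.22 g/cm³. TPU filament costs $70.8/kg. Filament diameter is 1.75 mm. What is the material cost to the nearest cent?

$10.45

Interior volume = 163 − 58 = 105 cm³.
Deposited infill: 0.60 × 105 → 63 cm³.
Deposited volume = 58 + 63, so 121 cm³.
Mass = 121 × 1.22 = 147.62 g.
Cost = 147.62 g / 1000 × $70.8/kg = $10.45.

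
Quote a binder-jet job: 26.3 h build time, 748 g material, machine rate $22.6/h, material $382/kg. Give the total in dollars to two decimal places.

$880.12

Machine-time cost = 22.6 × 26.3 = $594.38.
Feedstock cost = 382 × 748/1000 = $285.736.
Total = 594.38 + 285.736 = 880.116 ≈ $880.12.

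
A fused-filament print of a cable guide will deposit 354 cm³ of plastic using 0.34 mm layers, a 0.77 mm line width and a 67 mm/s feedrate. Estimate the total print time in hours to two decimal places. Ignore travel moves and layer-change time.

5.61 hours

Extrusion cross-section = 0.34 × 0.77, so 0.2618 mm².
Total extruded path = 354000/0.2618 = 1352177.2 mm.
Print-move time = 1352177.2 / 67 = 20181.7 s.
Converting: 20181.7 s = 5.61 hours.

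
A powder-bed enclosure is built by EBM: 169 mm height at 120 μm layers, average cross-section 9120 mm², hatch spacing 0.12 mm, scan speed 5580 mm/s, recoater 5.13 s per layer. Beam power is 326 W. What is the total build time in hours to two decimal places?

7.34 hours

Number of layers: 169 / 0.12 → 1409 (rounded up).
Per-layer scan distance = 9120 / 0.12 = 76000 mm.
Scan time per layer = 76000 / 5580 = 13.6201 s.
Layer cycle: 13.6201 + 5.13 → 18.7501 s.
1409 layers × 18.7501 s/layer = 26418.8909 s, i.e. 7.34 hours.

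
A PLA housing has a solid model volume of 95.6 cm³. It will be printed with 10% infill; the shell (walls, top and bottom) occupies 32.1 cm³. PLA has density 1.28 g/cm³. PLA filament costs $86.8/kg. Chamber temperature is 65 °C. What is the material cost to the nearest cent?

$4.27

Volume inside the shell = 95.6 − 32.1 = 63.5 cm³.
Infill deposited: 0.10 × 63.5 → 6.35 cm³.
Total printed volume = 32.1 + 6.35 = 38.45 cm³.
Mass = 38.45 × 1.28, so 49.216 g.
At $86.8/kg: 49.216/1000 × 86.8 = $4.27.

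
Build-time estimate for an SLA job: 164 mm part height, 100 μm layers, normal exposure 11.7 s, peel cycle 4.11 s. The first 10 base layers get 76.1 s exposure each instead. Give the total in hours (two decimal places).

7.38 hours

Layer count = ceil(164 / 0.1) = 1640.
Base layers = 10 × (76.1 + 4.11) = 802.1 s.
Regular layers: 1630 × (11.7 + 4.11) → 25770.3 s.
Total = 802.1 + 25770.3 = 26572.4 s = 7.38 hours.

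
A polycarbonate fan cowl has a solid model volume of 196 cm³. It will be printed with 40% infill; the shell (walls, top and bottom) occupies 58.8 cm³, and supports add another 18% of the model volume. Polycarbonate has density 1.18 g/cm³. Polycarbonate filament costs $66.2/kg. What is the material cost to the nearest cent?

Infill region = 196 − 58.8 = 137.2 cm³.
Infill volume = 0.40 × 137.2, so 54.88 cm³.
Support = 0.18 × 196, so 35.28 cm³.
Deposited volume = 58.8 + 54.88 + 35.28 = 148.96 cm³.
Mass: 148.96 × 1.18 → 175.7728 g.
Cost = 175.7728 g / 1000 × $66.2/kg = $11.64.

$11.64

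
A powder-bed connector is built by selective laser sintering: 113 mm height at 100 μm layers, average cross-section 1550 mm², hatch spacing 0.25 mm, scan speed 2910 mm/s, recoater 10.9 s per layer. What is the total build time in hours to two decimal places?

4.09 hours

Layers = ⌈113/0.1⌉ = 1130.
Per-layer scan distance: 1550 / 0.25 → 6200 mm.
Per-layer scan time = 6200 / 2910, so 2.1306 s.
Per-layer time: 2.1306 + 10.9 → 13.0306 s.
Build time = 1130 × 13.0306 = 14724.578 s = 4.09 hours.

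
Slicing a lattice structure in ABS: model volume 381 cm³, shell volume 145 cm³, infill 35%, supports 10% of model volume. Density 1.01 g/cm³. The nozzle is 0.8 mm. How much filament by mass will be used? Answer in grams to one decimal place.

Volume inside the shell = 381 − 145, so 236 cm³.
Infill volume = 0.35 × 236 = 82.6 cm³.
Support: 0.10 × 381 → 38.1 cm³.
Total extruded = 145 + 82.6 + 38.1 = 265.7 cm³.
Mass = 265.7 × 1.01 = 268.357 g.

268.4 g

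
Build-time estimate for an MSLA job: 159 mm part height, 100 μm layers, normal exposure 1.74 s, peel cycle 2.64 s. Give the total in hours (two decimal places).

1.93 hours

Number of layers: 159 / 0.1 → 1590 (rounded up).
Per-layer time = 1.74 + 2.64, so 4.38 s.
Build time: 1590 × 4.38 s = 6964.2 s, i.e. 1.93 hours.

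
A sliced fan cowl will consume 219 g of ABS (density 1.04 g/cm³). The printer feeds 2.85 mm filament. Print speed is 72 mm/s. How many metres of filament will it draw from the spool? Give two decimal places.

33.01 m

Extruded volume: 219/1.04 = 210.5769 cm³ (210576.9 mm³).
Filament cross-section = π × (2.85/2)² = 6.3794 mm².
Length = 210576.9 / 6.3794 = 33008.89 mm = 33.01 m.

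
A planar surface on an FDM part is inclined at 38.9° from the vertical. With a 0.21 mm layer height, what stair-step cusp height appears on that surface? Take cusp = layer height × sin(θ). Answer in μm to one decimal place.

Cusp = layer height × sin(38.9°) = 0.21 × 0.6280 = 0.13188 mm = 131.9 μm.

131.9 μm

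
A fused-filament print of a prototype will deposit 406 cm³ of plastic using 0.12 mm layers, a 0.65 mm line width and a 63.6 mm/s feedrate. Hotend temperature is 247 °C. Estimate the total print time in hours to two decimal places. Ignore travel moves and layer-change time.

22.73 hours

Extrusion cross-section = 0.12 × 0.65, so 0.078 mm².
Path length: 406000 mm³ / 0.078 mm² → 5205128.2 mm.
Print-move time: 5205128.2 / 63.6 → 81841.6 s.
Converting: 81841.6 s = 22.73 hours.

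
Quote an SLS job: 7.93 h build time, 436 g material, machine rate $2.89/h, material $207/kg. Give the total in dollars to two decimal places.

$113.17

Machine-time cost = 2.89 × 7.93, so $22.9177.
Material charge = 207 × 436/1000 = $90.252.
Job cost: 22.9177 + 90.252 = 113.1697 ≈ $113.17.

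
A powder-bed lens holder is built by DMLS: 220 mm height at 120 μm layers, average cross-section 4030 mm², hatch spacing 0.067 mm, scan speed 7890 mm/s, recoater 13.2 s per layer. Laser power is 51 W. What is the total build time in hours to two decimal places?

Layer count = ceil(220 / 0.12) = 1834.
Per-layer scan distance = 4030 / 0.067 = 60149.3 mm.
Laser time per layer = 60149.3 / 7890, so 7.6235 s.
Layer cycle: 7.6235 + 13.2 → 20.8235 s.
Total: 1834 × 20.8235 s = 38190.299 s → 10.61 hours.

10.61 hours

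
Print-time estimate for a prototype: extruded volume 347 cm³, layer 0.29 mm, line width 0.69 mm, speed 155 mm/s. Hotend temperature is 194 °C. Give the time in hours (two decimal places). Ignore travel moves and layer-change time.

Bead cross-section = 0.29 × 0.69, so 0.2001 mm².
Toolpath length = 347 cm³ / 0.2001 mm² = 347000 / 0.2001 = 1734132.9 mm.
Time extruding: 1734132.9 / 155 → 11188 s.
That's 11188 s → 3.11 hours.

3.11 hours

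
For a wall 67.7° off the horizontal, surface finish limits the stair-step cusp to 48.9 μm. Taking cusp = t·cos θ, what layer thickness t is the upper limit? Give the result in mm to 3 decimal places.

Layer height = cusp / cos(67.7°) = 0.0489 / 0.3795 = 0.129 mm.

0.129 mm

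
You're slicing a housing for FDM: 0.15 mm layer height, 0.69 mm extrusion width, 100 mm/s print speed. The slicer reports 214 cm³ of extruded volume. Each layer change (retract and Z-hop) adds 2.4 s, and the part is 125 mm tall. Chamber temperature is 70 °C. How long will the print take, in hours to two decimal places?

6.30 hours

Line area: 0.15 × 0.69 → 0.1035 mm².
Path length: 214000 mm³ / 0.1035 mm² → 2067632.9 mm.
Time extruding = 2067632.9 / 100, so 20676.3 s.
Layers = ⌈125/0.15⌉ = 834.
Z-hop total: 834 × 2.4 → 2001.6 s.
Altogether 20676.3 + 2001.6 = 22677.9 s, i.e. 6.30 hours.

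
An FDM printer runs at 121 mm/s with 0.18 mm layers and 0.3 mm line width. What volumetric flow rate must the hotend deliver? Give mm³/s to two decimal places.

6.53

Bead cross-section = 0.18 × 0.3, so 0.054 mm².
Q = v·A = 121 × 0.054 = 6.53 mm³/s.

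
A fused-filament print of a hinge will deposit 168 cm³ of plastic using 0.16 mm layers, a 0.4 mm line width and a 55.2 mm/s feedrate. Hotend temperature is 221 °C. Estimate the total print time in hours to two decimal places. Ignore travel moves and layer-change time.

Bead cross-section = 0.16 × 0.4 = 0.064 mm².
Toolpath length = 168 cm³ / 0.064 mm² = 168000 / 0.064 = 2625000 mm.
Extrusion time: 2625000 / 55.2 → 47554.3 s.
47554.3 s = 13.21 hours.

13.21 hours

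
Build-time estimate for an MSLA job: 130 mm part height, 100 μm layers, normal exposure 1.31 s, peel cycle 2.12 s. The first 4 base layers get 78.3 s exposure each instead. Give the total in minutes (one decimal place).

Number of layers: 130 / 0.1 → 1300 (rounded up).
Burn-in layers = 4 × (78.3 + 2.12) = 321.68 s.
Remaining layers = 1296 × (1.31 + 2.12), so 4445.28 s.
Total = 321.68 + 4445.28 = 4766.96 s = 79.4 minutes.

79.4 minutes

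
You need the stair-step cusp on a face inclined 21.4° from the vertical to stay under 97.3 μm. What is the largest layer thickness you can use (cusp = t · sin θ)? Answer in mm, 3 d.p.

t = h_c / sin θ = 0.0973 / 0.3649 = 0.267 mm.

0.267 mm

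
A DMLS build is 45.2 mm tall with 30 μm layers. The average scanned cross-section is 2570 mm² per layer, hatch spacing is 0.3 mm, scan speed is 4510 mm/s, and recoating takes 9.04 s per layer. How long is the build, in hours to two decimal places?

4.58 hours

Number of layers: 45.2 / 0.03 → 1507 (rounded up).
Hatch length per layer = 2570 / 0.3, so 8566.7 mm.
Scan time per layer = 8566.7 / 4510 = 1.8995 s.
Time per layer = 1.8995 + 9.04 = 10.9395 s.
Build time = 1507 × 10.9395 = 16485.8265 s = 4.58 hours.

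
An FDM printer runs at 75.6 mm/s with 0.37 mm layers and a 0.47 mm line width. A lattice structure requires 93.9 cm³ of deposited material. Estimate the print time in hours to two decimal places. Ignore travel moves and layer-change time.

Extrusion cross-section: 0.37 × 0.47 → 0.1739 mm².
Toolpath length = 93.9 cm³ / 0.1739 mm² = 93900 / 0.1739 = 539965.5 mm.
Extrusion time = 539965.5 / 75.6 = 7142.4 s.
That's 7142.4 s → 1.98 hours.

1.98 hours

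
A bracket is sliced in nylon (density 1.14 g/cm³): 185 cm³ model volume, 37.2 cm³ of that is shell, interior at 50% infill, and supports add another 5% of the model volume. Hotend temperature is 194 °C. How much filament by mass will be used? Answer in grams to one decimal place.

137.2 g

Infill region = 185 − 37.2 = 147.8 cm³.
Infill deposited = 0.50 × 147.8 = 73.9 cm³.
Support = 0.05 × 185 = 9.25 cm³.
Total printed volume = 37.2 + 73.9 + 9.25 = 120.35 cm³.
Mass = 120.35 × 1.14 = 137.199 g.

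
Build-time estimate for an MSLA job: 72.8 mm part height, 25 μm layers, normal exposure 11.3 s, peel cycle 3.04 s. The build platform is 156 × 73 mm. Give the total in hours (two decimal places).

Layer count = ceil(72.8 / 0.025) = 2912.
Each layer takes = 11.3 + 3.04, so 14.34 s.
Total = 2912 × 14.34 = 41758.08 s = 11.60 hours.

11.60 hours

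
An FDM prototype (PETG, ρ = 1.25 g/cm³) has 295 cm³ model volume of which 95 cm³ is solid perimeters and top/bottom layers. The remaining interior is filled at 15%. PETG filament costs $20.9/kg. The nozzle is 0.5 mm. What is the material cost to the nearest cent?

Infill region = 295 − 95, so 200 cm³.
Infill volume = 0.15 × 200 = 30 cm³.
Total printed volume = 95 + 30 = 125 cm³.
Mass = 125 × 1.25 = 156.25 g.
Cost = 156.25 g / 1000 × $20.9/kg = $3.27.

$3.27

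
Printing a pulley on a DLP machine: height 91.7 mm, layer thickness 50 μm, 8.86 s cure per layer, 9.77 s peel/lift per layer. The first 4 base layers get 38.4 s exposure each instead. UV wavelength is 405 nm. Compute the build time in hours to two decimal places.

9.52 hours

Number of layers: 91.7 / 0.05 → 1834 (rounded up).
Bottom layers: 4 × (38.4 + 9.77) → 192.68 s.
Normal layers = 1830 × (8.86 + 9.77), so 34092.9 s.
Total = 192.68 + 34092.9 = 34285.58 s = 9.52 hours.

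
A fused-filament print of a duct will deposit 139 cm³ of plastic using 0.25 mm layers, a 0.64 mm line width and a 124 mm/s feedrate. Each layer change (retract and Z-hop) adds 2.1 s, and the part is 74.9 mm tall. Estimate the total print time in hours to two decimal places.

Bead cross-section = 0.25 × 0.64, so 0.16 mm².
Toolpath length = 139 cm³ / 0.16 mm² = 139000 / 0.16 = 868750 mm.
Print-move time = 868750 / 124 = 7006 s.
Layers = ⌈74.9/0.25⌉ = 300.
Non-print overhead = 300 × 2.1 = 630 s.
Total = 7006 + 630 = 7636 s = 2.12 hours.

2.12 hours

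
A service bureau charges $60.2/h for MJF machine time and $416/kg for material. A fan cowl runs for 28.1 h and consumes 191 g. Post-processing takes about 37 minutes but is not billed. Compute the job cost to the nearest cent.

Time charge = 60.2 × 28.1 = $1691.62.
Material charge = 416 × 191/1000 = $79.456.
Job cost: 1691.62 + 79.456 = 1771.076 ≈ $1771.08.

$1771.08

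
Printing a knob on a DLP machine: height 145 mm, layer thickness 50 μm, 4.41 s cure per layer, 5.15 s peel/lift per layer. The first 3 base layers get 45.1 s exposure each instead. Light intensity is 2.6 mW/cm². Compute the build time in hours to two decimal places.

Layer count = ceil(145 / 0.05) = 2900.
Bottom layers = 3 × (45.1 + 5.15), so 150.75 s.
Normal layers = 2897 × (4.41 + 5.15) = 27695.32 s.
Total = 150.75 + 27695.32 = 27846.07 s = 7.74 hours.

7.74 hours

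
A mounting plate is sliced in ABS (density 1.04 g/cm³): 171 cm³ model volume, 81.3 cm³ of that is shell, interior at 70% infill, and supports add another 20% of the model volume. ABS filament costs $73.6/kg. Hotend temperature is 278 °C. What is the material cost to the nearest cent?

Volume inside the shell = 171 − 81.3, so 89.7 cm³.
Deposited infill = 0.70 × 89.7, so 62.79 cm³.
Support = 0.20 × 171 = 34.2 cm³.
Total printed volume = 81.3 + 62.79 + 34.2 = 178.29 cm³.
Mass = 178.29 × 1.04 = 185.4216 g.
At $73.6/kg: 185.4216/1000 × 73.6 = $13.65.

$13.65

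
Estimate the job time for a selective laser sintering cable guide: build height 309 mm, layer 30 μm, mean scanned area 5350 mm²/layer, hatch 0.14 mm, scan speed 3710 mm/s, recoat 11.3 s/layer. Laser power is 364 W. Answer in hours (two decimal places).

61.80 hours

Layer count = ceil(309 / 0.03) = 10300.
Hatch length per layer = 5350 / 0.14 = 38214.3 mm.
Per-layer scan time: 38214.3 / 3710 → 10.3004 s.
Time per layer: 10.3004 + 11.3 → 21.6004 s.
Build time = 10300 × 21.6004 = 222484.12 s = 61.80 hours.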